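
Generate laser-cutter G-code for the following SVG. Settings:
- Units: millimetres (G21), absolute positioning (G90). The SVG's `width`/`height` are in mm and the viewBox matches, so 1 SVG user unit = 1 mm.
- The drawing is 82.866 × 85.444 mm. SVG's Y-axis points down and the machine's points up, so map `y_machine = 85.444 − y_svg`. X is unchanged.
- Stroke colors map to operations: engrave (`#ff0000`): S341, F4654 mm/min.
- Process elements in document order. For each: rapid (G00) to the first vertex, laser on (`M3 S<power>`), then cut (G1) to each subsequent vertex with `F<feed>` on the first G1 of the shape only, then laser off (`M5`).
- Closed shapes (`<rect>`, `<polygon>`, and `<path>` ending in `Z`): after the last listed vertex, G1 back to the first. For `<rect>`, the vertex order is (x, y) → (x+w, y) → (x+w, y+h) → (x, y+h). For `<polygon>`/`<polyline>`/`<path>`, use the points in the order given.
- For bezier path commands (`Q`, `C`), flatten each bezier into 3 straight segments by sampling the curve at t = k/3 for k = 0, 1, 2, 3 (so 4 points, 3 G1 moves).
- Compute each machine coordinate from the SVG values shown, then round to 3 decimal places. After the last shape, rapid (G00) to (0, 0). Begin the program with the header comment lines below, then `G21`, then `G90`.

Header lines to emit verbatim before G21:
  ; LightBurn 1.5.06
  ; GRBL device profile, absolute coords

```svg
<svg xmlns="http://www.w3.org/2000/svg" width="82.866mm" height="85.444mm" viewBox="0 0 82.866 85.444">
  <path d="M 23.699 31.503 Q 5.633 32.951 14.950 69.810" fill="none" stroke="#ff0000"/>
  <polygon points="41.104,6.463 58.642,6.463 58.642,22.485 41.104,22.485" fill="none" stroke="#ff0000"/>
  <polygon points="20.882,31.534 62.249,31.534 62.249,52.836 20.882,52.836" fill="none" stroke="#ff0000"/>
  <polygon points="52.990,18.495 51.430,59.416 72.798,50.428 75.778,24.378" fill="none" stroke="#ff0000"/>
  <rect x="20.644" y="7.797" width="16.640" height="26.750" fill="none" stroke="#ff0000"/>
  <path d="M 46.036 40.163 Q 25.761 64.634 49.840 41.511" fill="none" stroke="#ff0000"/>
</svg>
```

; LightBurn 1.5.06
; GRBL device profile, absolute coords
G21
G90
G00 X23.699 Y53.941
M3 S341
G1 X14.698 Y49.041 F4654
G1 X11.781 Y36.272
G1 X14.950 Y15.634
M5
G00 X41.104 Y78.981
M3 S341
G1 X58.642 Y78.981 F4654
G1 X58.642 Y62.959
G1 X41.104 Y62.959
G1 X41.104 Y78.981
M5
G00 X20.882 Y53.910
M3 S341
G1 X62.249 Y53.910 F4654
G1 X62.249 Y32.608
G1 X20.882 Y32.608
G1 X20.882 Y53.910
M5
G00 X52.990 Y66.949
M3 S341
G1 X51.430 Y26.028 F4654
G1 X72.798 Y35.016
G1 X75.778 Y61.066
G1 X52.990 Y66.949
M5
G00 X20.644 Y77.647
M3 S341
G1 X37.284 Y77.647 F4654
G1 X37.284 Y50.897
G1 X20.644 Y50.897
G1 X20.644 Y77.647
M5
G00 X46.036 Y45.281
M3 S341
G1 X37.448 Y34.255 F4654
G1 X38.716 Y33.806
G1 X49.840 Y43.933
M5
G00 X0.000 Y0.000

1 u = 1 mm; y_m = 85.444 − y.

[1] `<path>` quadratic bezier, #ff0000→engrave S341 F4654: (23.699,53.941) → (14.698,49.041) → (11.781,36.272) → (14.950,15.634)

[2] `<polygon>` rectangle, #ff0000→engrave S341 F4654: (41.104,78.981) → (58.642,78.981) → (58.642,62.959) → (41.104,62.959) → (41.104,78.981) (closed)

[3] `<polygon>` rectangle, #ff0000→engrave S341 F4654: (20.882,53.910) → (62.249,53.910) → (62.249,32.608) → (20.882,32.608) → (20.882,53.910) (closed)

[4] `<polygon>` closed polygon, #ff0000→engrave S341 F4654: (52.990,66.949) → (51.430,26.028) → (72.798,35.016) → (75.778,61.066) → (52.990,66.949) (closed)

[5] `<rect>` rectangle, #ff0000→engrave S341 F4654: (20.644,77.647) → (37.284,77.647) → (37.284,50.897) → (20.644,50.897) → (20.644,77.647) (closed)

[6] `<path>` quadratic bezier, #ff0000→engrave S341 F4654: (46.036,45.281) → (37.448,34.255) → (38.716,33.806) → (49.840,43.933)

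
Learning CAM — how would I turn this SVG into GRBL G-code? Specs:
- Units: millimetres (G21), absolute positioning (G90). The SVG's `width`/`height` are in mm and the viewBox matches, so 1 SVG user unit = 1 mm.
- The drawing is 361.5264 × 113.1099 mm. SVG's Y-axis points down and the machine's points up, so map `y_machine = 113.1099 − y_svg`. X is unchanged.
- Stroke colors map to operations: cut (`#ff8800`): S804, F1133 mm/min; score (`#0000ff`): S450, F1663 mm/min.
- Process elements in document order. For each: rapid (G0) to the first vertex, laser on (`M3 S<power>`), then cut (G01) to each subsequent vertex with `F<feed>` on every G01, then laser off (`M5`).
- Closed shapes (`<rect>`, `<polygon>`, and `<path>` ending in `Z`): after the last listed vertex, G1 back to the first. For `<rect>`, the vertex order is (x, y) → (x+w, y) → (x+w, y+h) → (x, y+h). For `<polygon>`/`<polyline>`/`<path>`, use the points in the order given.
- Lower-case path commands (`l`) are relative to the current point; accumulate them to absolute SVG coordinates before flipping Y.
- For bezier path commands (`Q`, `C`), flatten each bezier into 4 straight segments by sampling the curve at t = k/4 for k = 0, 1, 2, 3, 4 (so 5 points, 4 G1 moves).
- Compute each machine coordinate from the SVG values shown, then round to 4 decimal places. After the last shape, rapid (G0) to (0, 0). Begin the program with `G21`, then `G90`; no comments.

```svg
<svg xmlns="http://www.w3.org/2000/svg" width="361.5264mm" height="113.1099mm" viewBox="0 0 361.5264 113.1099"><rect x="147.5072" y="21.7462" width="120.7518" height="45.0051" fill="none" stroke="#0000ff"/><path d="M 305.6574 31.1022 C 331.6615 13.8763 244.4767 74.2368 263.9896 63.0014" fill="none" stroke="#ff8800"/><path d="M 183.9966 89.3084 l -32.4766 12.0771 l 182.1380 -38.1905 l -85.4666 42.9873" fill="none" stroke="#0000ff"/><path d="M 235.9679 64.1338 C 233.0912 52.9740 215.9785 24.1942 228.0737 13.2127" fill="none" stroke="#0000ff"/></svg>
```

G21
G90
G0 X147.5072 Y91.3637
M3 S450
G01 X268.2590 Y91.3637 F1663
G01 X268.2590 Y46.3586 F1663
G01 X147.5072 Y46.3586 F1663
G01 X147.5072 Y91.3637 F1663
M5
G0 X305.6574 Y82.0077
M3 S804
G01 X307.3733 Y82.7106 F1133
G01 X287.2577 Y68.3045 F1133
G01 X265.9250 Y52.7752 F1133
G01 X263.9896 Y50.1085 F1133
M5
G0 X183.9966 Y23.8015
M3 S450
G01 X151.5200 Y11.7244 F1663
G01 X333.6580 Y49.9149 F1663
G01 X248.1914 Y6.9276 F1663
M5
G0 X235.9679 Y48.9761
M3 S450
G01 X231.8199 Y60.0963 F1663
G01 X226.4063 Y74.5035 F1663
G01 X223.8000 Y88.8773 F1663
G01 X228.0737 Y99.8972 F1663
M5
G0 X0.0000 Y0.0000

Since the viewBox matches the mm dimensions, user units are millimetres directly. The only transform is the Y-flip y_m = 113.1099 − y_svg.

Shape 1 is a rectangle drawn with `<rect>`. Its stroke #0000ff means score at S450, F1663. After flipping Y the toolpath is (147.5072,91.3637) → (268.2590,91.3637) → (268.2590,46.3586) → (147.5072,46.3586) → (147.5072,91.3637), returning to the start.

Shape 2 is a cubic bezier drawn with `<path>`. Its stroke #ff8800 means cut at S804, F1133. After flipping Y the toolpath is (305.6574,82.0077) → (307.3733,82.7106) → (287.2577,68.3045) → (265.9250,52.7752) → (263.9896,50.1085).

Shape 3 is a open polyline drawn with `<path>`. Its stroke #0000ff means score at S450, F1663. After flipping Y the toolpath is (183.9966,23.8015) → (151.5200,11.7244) → (333.6580,49.9149) → (248.1914,6.9276).

Shape 4 is a cubic bezier drawn with `<path>`. Its stroke #0000ff means score at S450, F1663. After flipping Y the toolpath is (235.9679,48.9761) → (231.8199,60.0963) → (226.4063,74.5035) → (223.8000,88.8773) → (228.0737,99.8972).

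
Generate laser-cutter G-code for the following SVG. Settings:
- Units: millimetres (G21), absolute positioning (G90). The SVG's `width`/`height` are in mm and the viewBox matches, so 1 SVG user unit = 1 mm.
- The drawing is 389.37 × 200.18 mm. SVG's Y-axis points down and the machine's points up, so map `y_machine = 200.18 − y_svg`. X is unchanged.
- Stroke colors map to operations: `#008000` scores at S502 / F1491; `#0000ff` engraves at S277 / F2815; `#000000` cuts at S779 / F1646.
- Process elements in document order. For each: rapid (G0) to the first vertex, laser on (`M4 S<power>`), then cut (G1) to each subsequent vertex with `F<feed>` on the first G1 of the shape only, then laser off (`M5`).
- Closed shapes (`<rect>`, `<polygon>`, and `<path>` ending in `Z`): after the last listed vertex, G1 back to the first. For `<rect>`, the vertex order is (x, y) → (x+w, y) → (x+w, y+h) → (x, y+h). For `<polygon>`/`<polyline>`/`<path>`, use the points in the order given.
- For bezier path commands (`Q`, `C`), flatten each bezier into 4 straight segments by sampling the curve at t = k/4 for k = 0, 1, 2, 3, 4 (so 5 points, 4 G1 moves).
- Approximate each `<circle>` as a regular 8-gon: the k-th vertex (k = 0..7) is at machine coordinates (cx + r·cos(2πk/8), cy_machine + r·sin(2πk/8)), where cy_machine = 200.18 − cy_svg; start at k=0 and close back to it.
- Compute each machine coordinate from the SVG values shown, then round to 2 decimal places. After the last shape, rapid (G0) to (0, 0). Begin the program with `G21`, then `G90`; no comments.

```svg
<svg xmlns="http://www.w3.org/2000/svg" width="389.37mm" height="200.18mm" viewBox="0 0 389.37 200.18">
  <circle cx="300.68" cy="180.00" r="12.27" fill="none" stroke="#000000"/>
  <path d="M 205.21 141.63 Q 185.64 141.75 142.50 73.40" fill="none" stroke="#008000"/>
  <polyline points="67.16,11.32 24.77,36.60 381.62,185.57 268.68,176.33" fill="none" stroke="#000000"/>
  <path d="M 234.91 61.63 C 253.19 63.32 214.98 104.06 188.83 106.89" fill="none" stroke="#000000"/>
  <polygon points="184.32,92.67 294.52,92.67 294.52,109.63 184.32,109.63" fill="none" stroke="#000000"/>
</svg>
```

viewBox `0 0 389.37 200.18` with mm width/height → 1 unit = 1 mm. Flip: y_m = 200.18 − y_svg.

**Shape 1** — `<circle>` circle, stroke `#000000` → cut (S779, F1646). Machine vertices: (312.95,20.18) → (309.36,28.86) → (300.68,32.45) → (292.00,28.86) → (288.41,20.18) → (292.00,11.50) → (300.68,7.91) → (309.36,11.50) → (312.95,20.18). Closed: final G1 returns to the first vertex.

**Shape 2** — `<path>` quadratic bezier, stroke `#008000` → score (S502, F1491). Control points (SVG): P0=(205.21,141.63), P1=(185.64,141.75), P2=(142.50,73.40); sampled at t=k/4. Machine vertices: (205.21,58.55) → (193.95,62.77) → (179.75,75.55) → (162.60,96.88) → (142.50,126.78). Open path.

**Shape 3** — `<polyline>` open polyline, stroke `#000000` → cut (S779, F1646). Machine vertices: (67.16,188.86) → (24.77,163.58) → (381.62,14.61) → (268.68,23.85). Open path.

**Shape 4** — `<path>` cubic bezier, stroke `#000000` → cut (S779, F1646). Control points (SVG): P0=(234.91,61.63), P1=(253.19,63.32), P2=(214.98,104.06), P3=(188.83,106.89); sampled at t=k/4. Machine vertices: (234.91,138.55) → (239.10,131.16) → (228.53,116.35) → (209.63,101.32) → (188.83,93.29). Open path.

**Shape 5** — `<polygon>` rectangle, stroke `#000000` → cut (S779, F1646). Machine vertices: (184.32,107.51) → (294.52,107.51) → (294.52,90.55) → (184.32,90.55) → (184.32,107.51). Closed: final G1 returns to the first vertex.

G21
G90
G0 X312.95 Y20.18
M4 S779
G1 X309.36 Y28.86 F1646
G1 X300.68 Y32.45
G1 X292.00 Y28.86
G1 X288.41 Y20.18
G1 X292.00 Y11.50
G1 X300.68 Y7.91
G1 X309.36 Y11.50
G1 X312.95 Y20.18
M5
G0 X205.21 Y58.55
M4 S502
G1 X193.95 Y62.77 F1491
G1 X179.75 Y75.55
G1 X162.60 Y96.88
G1 X142.50 Y126.78
M5
G0 X67.16 Y188.86
M4 S779
G1 X24.77 Y163.58 F1646
G1 X381.62 Y14.61
G1 X268.68 Y23.85
M5
G0 X234.91 Y138.55
M4 S779
G1 X239.10 Y131.16 F1646
G1 X228.53 Y116.35
G1 X209.63 Y101.32
G1 X188.83 Y93.29
M5
G0 X184.32 Y107.51
M4 S779
G1 X294.52 Y107.51 F1646
G1 X294.52 Y90.55
G1 X184.32 Y90.55
G1 X184.32 Y107.51
M5
G0 X0.00 Y0.00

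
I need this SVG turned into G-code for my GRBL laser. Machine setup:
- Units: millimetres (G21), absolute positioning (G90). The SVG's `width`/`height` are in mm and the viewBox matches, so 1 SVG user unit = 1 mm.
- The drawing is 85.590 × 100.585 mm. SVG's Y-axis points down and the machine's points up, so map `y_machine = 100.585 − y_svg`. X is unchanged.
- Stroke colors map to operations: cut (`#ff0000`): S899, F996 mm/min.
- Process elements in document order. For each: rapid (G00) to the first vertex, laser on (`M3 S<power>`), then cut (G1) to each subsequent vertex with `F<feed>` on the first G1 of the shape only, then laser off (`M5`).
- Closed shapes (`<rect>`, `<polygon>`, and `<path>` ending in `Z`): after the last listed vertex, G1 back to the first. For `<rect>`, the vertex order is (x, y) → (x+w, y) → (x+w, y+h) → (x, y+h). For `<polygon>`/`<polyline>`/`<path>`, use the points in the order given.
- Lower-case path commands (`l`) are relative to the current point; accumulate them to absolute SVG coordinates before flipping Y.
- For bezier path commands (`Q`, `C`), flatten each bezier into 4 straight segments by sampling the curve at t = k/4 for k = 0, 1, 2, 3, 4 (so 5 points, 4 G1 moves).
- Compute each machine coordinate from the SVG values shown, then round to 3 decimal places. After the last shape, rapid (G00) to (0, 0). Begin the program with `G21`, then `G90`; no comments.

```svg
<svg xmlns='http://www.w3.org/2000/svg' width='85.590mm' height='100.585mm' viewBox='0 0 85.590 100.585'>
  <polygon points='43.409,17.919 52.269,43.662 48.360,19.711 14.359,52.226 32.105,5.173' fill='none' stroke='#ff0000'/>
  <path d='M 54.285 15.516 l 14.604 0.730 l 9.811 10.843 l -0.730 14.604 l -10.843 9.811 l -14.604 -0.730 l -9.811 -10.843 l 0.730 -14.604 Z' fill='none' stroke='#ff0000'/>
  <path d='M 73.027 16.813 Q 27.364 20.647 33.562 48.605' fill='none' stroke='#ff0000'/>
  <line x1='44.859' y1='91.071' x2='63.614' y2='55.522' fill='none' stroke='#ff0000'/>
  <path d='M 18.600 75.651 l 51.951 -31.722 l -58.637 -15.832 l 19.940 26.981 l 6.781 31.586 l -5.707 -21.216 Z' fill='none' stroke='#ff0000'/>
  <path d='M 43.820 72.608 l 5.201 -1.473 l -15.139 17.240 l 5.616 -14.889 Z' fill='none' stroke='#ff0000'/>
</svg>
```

viewBox `0 0 85.590 100.585` with mm width/height → 1 unit = 1 mm. Flip: y_m = 100.585 − y_svg.

**Shape 1** — `<polygon>` closed polygon, stroke `#ff0000` → cut (S899, F996). Machine vertices: (43.409,82.666) → (52.269,56.923) → (48.360,80.874) → (14.359,48.359) → (32.105,95.412) → (43.409,82.666). Closed: final G1 returns to the first vertex.

**Shape 2** — `<path>` regular polygon, stroke `#ff0000` → cut (S899, F996). Machine vertices: (54.285,85.069) → (68.889,84.339) → (78.700,73.496) → (77.970,58.892) → (67.127,49.081) → (52.523,49.811) → (42.712,60.654) → (43.442,75.258) → (54.285,85.069). Closed: final G1 returns to the first vertex.

**Shape 3** — `<path>` quadratic bezier, stroke `#ff0000` → cut (S899, F996). Control points (SVG): P0=(73.027,16.813), P1=(27.364,20.647), P2=(33.562,48.605); sampled at t=k/4. Machine vertices: (73.027,83.772) → (53.437,80.347) → (40.329,73.907) → (33.704,64.451) → (33.562,51.980). Open path.

**Shape 4** — `<line>` line segment, stroke `#ff0000` → cut (S899, F996). Machine vertices: (44.859,9.514) → (63.614,45.063). Open path.

**Shape 5** — `<path>` closed polygon, stroke `#ff0000` → cut (S899, F996). Machine vertices: (18.600,24.934) → (70.551,56.656) → (11.914,72.488) → (31.854,45.507) → (38.635,13.921) → (32.928,35.137) → (18.600,24.934). Closed: final G1 returns to the first vertex.

**Shape 6** — `<path>` closed polygon, stroke `#ff0000` → cut (S899, F996). Machine vertices: (43.820,27.977) → (49.021,29.450) → (33.882,12.210) → (39.498,27.099) → (43.820,27.977). Closed: final G1 returns to the first vertex.

G21
G90
G00 X43.409 Y82.666
M3 S899
G1 X52.269 Y56.923 F996
G1 X48.360 Y80.874
G1 X14.359 Y48.359
G1 X32.105 Y95.412
G1 X43.409 Y82.666
M5
G00 X54.285 Y85.069
M3 S899
G1 X68.889 Y84.339 F996
G1 X78.700 Y73.496
G1 X77.970 Y58.892
G1 X67.127 Y49.081
G1 X52.523 Y49.811
G1 X42.712 Y60.654
G1 X43.442 Y75.258
G1 X54.285 Y85.069
M5
G00 X73.027 Y83.772
M3 S899
G1 X53.437 Y80.347 F996
G1 X40.329 Y73.907
G1 X33.704 Y64.451
G1 X33.562 Y51.980
M5
G00 X44.859 Y9.514
M3 S899
G1 X63.614 Y45.063 F996
M5
G00 X18.600 Y24.934
M3 S899
G1 X70.551 Y56.656 F996
G1 X11.914 Y72.488
G1 X31.854 Y45.507
G1 X38.635 Y13.921
G1 X32.928 Y35.137
G1 X18.600 Y24.934
M5
G00 X43.820 Y27.977
M3 S899
G1 X49.021 Y29.450 F996
G1 X33.882 Y12.210
G1 X39.498 Y27.099
G1 X43.820 Y27.977
M5
G00 X0.000 Y0.000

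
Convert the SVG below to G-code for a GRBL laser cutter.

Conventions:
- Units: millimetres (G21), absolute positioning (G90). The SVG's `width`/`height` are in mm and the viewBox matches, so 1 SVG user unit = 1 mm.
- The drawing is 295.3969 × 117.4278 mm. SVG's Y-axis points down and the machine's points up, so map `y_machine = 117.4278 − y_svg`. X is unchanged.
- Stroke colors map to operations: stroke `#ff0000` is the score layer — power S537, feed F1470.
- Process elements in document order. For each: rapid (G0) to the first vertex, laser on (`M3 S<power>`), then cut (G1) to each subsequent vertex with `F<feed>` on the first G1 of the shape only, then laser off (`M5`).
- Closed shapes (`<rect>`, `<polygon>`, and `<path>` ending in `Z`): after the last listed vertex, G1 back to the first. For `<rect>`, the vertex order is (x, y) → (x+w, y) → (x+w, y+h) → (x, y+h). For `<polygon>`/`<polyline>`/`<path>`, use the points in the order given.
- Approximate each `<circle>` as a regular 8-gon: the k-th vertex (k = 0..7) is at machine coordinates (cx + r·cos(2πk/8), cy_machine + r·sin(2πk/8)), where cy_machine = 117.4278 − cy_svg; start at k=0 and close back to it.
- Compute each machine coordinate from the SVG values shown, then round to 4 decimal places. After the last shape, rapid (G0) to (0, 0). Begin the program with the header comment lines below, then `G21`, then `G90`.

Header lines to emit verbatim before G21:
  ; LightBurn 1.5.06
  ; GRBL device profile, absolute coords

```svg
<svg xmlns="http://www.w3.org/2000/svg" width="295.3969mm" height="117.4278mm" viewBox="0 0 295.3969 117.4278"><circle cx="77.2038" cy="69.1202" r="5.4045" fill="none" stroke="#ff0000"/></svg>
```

1 u = 1 mm; y_m = 117.4278 − y.

[1] `<circle>` circle, #ff0000→score S537 F1470: (82.6083,48.3076) → (81.0254,52.1292) → (77.2038,53.7121) → (73.3822,52.1292) → (71.7993,48.3076) → (73.3822,44.4860) → (77.2038,42.9031) → (81.0254,44.4860) → (82.6083,48.3076) (closed)

; LightBurn 1.5.06
; GRBL device profile, absolute coords
G21
G90
G0 X82.6083 Y48.3076
M3 S537
G1 X81.0254 Y52.1292 F1470
G1 X77.2038 Y53.7121
G1 X73.3822 Y52.1292
G1 X71.7993 Y48.3076
G1 X73.3822 Y44.4860
G1 X77.2038 Y42.9031
G1 X81.0254 Y44.4860
G1 X82.6083 Y48.3076
M5
G0 X0.0000 Y0.0000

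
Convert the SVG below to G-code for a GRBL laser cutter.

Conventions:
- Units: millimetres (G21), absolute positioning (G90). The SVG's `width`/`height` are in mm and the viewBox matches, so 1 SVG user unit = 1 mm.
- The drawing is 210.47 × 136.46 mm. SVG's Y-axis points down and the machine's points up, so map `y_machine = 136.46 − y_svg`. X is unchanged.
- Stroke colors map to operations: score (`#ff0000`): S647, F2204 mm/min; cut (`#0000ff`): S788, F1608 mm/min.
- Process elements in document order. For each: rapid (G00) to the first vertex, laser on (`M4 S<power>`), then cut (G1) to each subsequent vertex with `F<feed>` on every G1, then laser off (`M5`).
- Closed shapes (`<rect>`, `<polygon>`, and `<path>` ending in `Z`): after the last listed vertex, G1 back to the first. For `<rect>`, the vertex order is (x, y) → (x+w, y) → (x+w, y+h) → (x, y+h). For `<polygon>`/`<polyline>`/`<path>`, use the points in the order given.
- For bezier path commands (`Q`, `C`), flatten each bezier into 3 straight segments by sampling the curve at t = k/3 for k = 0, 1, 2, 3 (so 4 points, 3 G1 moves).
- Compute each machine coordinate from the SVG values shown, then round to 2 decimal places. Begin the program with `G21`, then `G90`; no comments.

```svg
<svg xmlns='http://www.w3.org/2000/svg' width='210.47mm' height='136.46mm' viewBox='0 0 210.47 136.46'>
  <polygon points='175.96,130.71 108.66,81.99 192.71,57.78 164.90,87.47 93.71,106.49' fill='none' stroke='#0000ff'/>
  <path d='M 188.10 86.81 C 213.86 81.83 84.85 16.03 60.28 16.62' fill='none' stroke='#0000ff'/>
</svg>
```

G21
G90
G00 X175.96 Y5.75
M4 S788
G1 X108.66 Y54.47 F1608
G1 X192.71 Y78.68 F1608
G1 X164.90 Y48.99 F1608
G1 X93.71 Y29.97 F1608
G1 X175.96 Y5.75 F1608
M5
G00 X188.10 Y49.65
M4 S788
G1 X171.87 Y70.19 F1608
G1 X110.06 Y103.01 F1608
G1 X60.28 Y119.84 F1608
M5

Since the viewBox matches the mm dimensions, user units are millimetres directly. The only transform is the Y-flip y_m = 136.46 − y_svg.

Shape 1 is a closed polygon drawn with `<polygon>`. Its stroke #0000ff means cut at S788, F1608. After flipping Y the toolpath is (175.96,5.75) → (108.66,54.47) → (192.71,78.68) → (164.90,48.99) → (93.71,29.97) → (175.96,5.75), returning to the start.

Shape 2 is a cubic bezier drawn with `<path>`. Its stroke #0000ff means cut at S788, F1608. After flipping Y the toolpath is (188.10,49.65) → (171.87,70.19) → (110.06,103.01) → (60.28,119.84).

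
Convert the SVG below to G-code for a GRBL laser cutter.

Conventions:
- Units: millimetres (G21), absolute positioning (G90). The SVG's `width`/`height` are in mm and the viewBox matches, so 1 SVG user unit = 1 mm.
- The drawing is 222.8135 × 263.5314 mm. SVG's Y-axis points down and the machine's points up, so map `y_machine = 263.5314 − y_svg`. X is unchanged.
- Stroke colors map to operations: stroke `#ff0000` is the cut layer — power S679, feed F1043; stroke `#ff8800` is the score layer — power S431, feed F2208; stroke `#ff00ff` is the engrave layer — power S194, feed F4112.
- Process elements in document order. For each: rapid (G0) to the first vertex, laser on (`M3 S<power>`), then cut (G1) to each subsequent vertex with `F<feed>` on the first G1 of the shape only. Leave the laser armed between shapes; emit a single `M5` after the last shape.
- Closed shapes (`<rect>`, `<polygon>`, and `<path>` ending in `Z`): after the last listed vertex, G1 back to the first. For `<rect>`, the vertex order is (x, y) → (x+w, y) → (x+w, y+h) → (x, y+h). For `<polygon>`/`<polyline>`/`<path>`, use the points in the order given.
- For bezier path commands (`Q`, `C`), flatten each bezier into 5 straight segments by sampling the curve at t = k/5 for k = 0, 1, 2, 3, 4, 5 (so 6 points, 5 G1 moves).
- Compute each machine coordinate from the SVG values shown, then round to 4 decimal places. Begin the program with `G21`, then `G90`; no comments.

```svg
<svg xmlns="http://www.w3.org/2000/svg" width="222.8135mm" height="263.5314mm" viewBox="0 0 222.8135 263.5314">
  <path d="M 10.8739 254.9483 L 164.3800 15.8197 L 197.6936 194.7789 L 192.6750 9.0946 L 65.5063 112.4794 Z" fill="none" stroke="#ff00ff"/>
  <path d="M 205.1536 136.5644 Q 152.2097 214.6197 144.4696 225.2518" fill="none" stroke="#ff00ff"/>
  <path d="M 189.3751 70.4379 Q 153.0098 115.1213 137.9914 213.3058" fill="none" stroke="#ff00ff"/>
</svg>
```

G21
G90
G0 X10.8739 Y8.5831
M3 S194
G1 X164.3800 Y247.7117 F4112
G1 X197.6936 Y68.7525
G1 X192.6750 Y254.4368
G1 X65.5063 Y151.0520
G1 X10.8739 Y8.5831
G0 X205.1536 Y126.9670
M3 S194
G1 X185.7842 Y98.4418 F4112
G1 X170.0311 Y75.3105
G1 X157.8943 Y57.5730
G1 X149.3738 Y45.2294
G1 X144.4696 Y38.2796
G0 X189.3751 Y193.0935
M3 S194
G1 X175.6829 Y173.0801 F4112
G1 X163.6984 Y148.7866
G1 X153.4216 Y120.2130
G1 X144.8526 Y87.3594
G1 X137.9914 Y50.2256
M5

Since the viewBox matches the mm dimensions, user units are millimetres directly. The only transform is the Y-flip y_m = 263.5314 − y_svg.

Shape 1 is a closed polygon drawn with `<path>`. Its stroke #ff00ff means engrave at S194, F4112. After flipping Y the toolpath is (10.8739,8.5831) → (164.3800,247.7117) → (197.6936,68.7525) → (192.6750,254.4368) → (65.5063,151.0520) → (10.8739,8.5831), returning to the start.

Shape 2 is a quadratic bezier drawn with `<path>`. Its stroke #ff00ff means engrave at S194, F4112. After flipping Y the toolpath is (205.1536,126.9670) → (185.7842,98.4418) → (170.0311,75.3105) → (157.8943,57.5730) → (149.3738,45.2294) → (144.4696,38.2796).

Shape 3 is a quadratic bezier drawn with `<path>`. Its stroke #ff00ff means engrave at S194, F4112. After flipping Y the toolpath is (189.3751,193.0935) → (175.6829,173.0801) → (163.6984,148.7866) → (153.4216,120.2130) → (144.8526,87.3594) → (137.9914,50.2256).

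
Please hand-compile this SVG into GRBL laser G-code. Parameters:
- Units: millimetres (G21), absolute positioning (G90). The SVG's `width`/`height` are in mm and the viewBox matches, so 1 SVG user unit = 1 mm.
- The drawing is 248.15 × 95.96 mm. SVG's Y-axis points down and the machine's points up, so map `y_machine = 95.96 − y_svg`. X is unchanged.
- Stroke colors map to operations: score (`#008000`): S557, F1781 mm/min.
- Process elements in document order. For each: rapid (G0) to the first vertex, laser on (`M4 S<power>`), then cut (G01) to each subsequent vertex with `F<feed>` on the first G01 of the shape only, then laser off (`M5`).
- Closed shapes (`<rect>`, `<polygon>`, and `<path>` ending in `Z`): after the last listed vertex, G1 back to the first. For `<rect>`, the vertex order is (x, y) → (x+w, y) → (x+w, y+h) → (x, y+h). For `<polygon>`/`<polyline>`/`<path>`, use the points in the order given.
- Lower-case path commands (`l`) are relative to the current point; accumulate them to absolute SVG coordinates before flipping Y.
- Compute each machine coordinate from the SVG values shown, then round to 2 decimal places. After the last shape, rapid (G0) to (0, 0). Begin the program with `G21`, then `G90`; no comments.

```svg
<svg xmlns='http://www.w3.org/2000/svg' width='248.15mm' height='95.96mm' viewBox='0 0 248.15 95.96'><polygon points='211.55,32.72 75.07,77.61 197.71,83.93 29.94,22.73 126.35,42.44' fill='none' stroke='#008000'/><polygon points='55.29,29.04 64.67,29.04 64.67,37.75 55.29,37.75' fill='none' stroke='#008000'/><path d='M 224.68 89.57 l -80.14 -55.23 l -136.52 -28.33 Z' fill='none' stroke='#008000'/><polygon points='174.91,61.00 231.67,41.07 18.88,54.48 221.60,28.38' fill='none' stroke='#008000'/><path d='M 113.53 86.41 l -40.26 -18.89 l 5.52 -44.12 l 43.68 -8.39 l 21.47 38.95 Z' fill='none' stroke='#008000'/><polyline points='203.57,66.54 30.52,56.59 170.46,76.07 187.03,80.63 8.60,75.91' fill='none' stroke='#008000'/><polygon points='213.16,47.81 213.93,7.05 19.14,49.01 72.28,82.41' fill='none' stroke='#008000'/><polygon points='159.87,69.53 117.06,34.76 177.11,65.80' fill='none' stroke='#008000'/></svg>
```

viewBox `0 0 248.15 95.96` with mm width/height → 1 unit = 1 mm. Flip: y_m = 95.96 − y_svg.

**Shape 1** — `<polygon>` closed polygon, stroke `#008000` → score (S557, F1781). Machine vertices: (211.55,63.24) → (75.07,18.35) → (197.71,12.03) → (29.94,73.23) → (126.35,53.52) → (211.55,63.24). Closed: final G1 returns to the first vertex.

**Shape 2** — `<polygon>` rectangle, stroke `#008000` → score (S557, F1781). Machine vertices: (55.29,66.92) → (64.67,66.92) → (64.67,58.21) → (55.29,58.21) → (55.29,66.92). Closed: final G1 returns to the first vertex.

**Shape 3** — `<path>` closed polygon, stroke `#008000` → score (S557, F1781). Machine vertices: (224.68,6.39) → (144.54,61.62) → (8.02,89.95) → (224.68,6.39). Closed: final G1 returns to the first vertex.

**Shape 4** — `<polygon>` closed polygon, stroke `#008000` → score (S557, F1781). Machine vertices: (174.91,34.96) → (231.67,54.89) → (18.88,41.48) → (221.60,67.58) → (174.91,34.96). Closed: final G1 returns to the first vertex.

**Shape 5** — `<path>` regular polygon, stroke `#008000` → score (S557, F1781). Machine vertices: (113.53,9.55) → (73.27,28.44) → (78.79,72.56) → (122.47,80.95) → (143.94,42.00) → (113.53,9.55). Closed: final G1 returns to the first vertex.

**Shape 6** — `<polyline>` open polyline, stroke `#008000` → score (S557, F1781). Machine vertices: (203.57,29.42) → (30.52,39.37) → (170.46,19.89) → (187.03,15.33) → (8.60,20.05). Open path.

**Shape 7** — `<polygon>` closed polygon, stroke `#008000` → score (S557, F1781). Machine vertices: (213.16,48.15) → (213.93,88.91) → (19.14,46.95) → (72.28,13.55) → (213.16,48.15). Closed: final G1 returns to the first vertex.

**Shape 8** — `<polygon>` closed polygon, stroke `#008000` → score (S557, F1781). Machine vertices: (159.87,26.43) → (117.06,61.20) → (177.11,30.16) → (159.87,26.43). Closed: final G1 returns to the first vertex.

G21
G90
G0 X211.55 Y63.24
M4 S557
G01 X75.07 Y18.35 F1781
G01 X197.71 Y12.03
G01 X29.94 Y73.23
G01 X126.35 Y53.52
G01 X211.55 Y63.24
M5
G0 X55.29 Y66.92
M4 S557
G01 X64.67 Y66.92 F1781
G01 X64.67 Y58.21
G01 X55.29 Y58.21
G01 X55.29 Y66.92
M5
G0 X224.68 Y6.39
M4 S557
G01 X144.54 Y61.62 F1781
G01 X8.02 Y89.95
G01 X224.68 Y6.39
M5
G0 X174.91 Y34.96
M4 S557
G01 X231.67 Y54.89 F1781
G01 X18.88 Y41.48
G01 X221.60 Y67.58
G01 X174.91 Y34.96
M5
G0 X113.53 Y9.55
M4 S557
G01 X73.27 Y28.44 F1781
G01 X78.79 Y72.56
G01 X122.47 Y80.95
G01 X143.94 Y42.00
G01 X113.53 Y9.55
M5
G0 X203.57 Y29.42
M4 S557
G01 X30.52 Y39.37 F1781
G01 X170.46 Y19.89
G01 X187.03 Y15.33
G01 X8.60 Y20.05
M5
G0 X213.16 Y48.15
M4 S557
G01 X213.93 Y88.91 F1781
G01 X19.14 Y46.95
G01 X72.28 Y13.55
G01 X213.16 Y48.15
M5
G0 X159.87 Y26.43
M4 S557
G01 X117.06 Y61.20 F1781
G01 X177.11 Y30.16
G01 X159.87 Y26.43
M5
G0 X0.00 Y0.00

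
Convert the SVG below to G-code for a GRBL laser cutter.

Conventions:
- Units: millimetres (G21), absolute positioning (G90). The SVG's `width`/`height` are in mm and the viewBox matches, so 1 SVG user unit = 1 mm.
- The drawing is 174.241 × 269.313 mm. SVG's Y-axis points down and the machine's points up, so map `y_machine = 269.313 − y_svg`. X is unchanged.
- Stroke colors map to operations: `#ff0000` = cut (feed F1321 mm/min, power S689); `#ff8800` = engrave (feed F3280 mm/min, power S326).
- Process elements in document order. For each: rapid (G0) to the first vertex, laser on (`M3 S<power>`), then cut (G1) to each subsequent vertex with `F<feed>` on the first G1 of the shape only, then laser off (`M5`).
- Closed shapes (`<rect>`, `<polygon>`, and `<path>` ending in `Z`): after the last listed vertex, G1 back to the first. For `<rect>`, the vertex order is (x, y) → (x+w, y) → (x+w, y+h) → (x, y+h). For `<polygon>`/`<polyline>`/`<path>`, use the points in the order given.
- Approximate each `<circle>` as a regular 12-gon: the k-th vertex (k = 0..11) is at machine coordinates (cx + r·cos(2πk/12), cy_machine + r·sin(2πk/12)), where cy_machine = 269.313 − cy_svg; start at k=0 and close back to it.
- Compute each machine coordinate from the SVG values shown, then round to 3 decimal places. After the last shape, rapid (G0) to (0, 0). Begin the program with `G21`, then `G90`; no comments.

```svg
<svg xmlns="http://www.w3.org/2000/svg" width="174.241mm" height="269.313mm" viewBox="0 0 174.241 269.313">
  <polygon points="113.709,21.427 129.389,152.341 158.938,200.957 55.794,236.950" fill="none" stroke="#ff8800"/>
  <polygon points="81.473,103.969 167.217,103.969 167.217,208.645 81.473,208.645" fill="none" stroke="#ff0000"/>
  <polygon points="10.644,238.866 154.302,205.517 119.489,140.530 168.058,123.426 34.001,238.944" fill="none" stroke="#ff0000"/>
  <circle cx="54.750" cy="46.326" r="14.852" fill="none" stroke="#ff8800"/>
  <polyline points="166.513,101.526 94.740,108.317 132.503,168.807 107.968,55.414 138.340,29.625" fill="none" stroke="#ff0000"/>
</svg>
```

1 u = 1 mm; y_m = 269.313 − y.

[1] `<polygon>` closed polygon, #ff8800→engrave S326 F3280: (113.709,247.886) → (129.389,116.972) → (158.938,68.356) → (55.794,32.363) → (113.709,247.886) (closed)

[2] `<polygon>` rectangle, #ff0000→cut S689 F1321: (81.473,165.344) → (167.217,165.344) → (167.217,60.668) → (81.473,60.668) → (81.473,165.344) (closed)

[3] `<polygon>` closed polygon, #ff0000→cut S689 F1321: (10.644,30.447) → (154.302,63.796) → (119.489,128.783) → (168.058,145.887) → (34.001,30.369) → (10.644,30.447) (closed)

[4] `<circle>` circle, #ff8800→engrave S326 F3280: (69.602,222.987) → (67.612,230.413) → (62.176,235.849) → (54.750,237.839) → (47.324,235.849) → (41.888,230.413) → (39.898,222.987) → (41.888,215.561) → (47.324,210.125) → (54.750,208.135) → (62.176,210.125) → (67.612,215.561) → (69.602,222.987) (closed)

[5] `<polyline>` open polyline, #ff0000→cut S689 F1321: (166.513,167.787) → (94.740,160.996) → (132.503,100.506) → (107.968,213.899) → (138.340,239.688)

G21
G90
G0 X113.709 Y247.886
M3 S326
G1 X129.389 Y116.972 F3280
G1 X158.938 Y68.356
G1 X55.794 Y32.363
G1 X113.709 Y247.886
M5
G0 X81.473 Y165.344
M3 S689
G1 X167.217 Y165.344 F1321
G1 X167.217 Y60.668
G1 X81.473 Y60.668
G1 X81.473 Y165.344
M5
G0 X10.644 Y30.447
M3 S689
G1 X154.302 Y63.796 F1321
G1 X119.489 Y128.783
G1 X168.058 Y145.887
G1 X34.001 Y30.369
G1 X10.644 Y30.447
M5
G0 X69.602 Y222.987
M3 S326
G1 X67.612 Y230.413 F3280
G1 X62.176 Y235.849
G1 X54.750 Y237.839
G1 X47.324 Y235.849
G1 X41.888 Y230.413
G1 X39.898 Y222.987
G1 X41.888 Y215.561
G1 X47.324 Y210.125
G1 X54.750 Y208.135
G1 X62.176 Y210.125
G1 X67.612 Y215.561
G1 X69.602 Y222.987
M5
G0 X166.513 Y167.787
M3 S689
G1 X94.740 Y160.996 F1321
G1 X132.503 Y100.506
G1 X107.968 Y213.899
G1 X138.340 Y239.688
M5
G0 X0.000 Y0.000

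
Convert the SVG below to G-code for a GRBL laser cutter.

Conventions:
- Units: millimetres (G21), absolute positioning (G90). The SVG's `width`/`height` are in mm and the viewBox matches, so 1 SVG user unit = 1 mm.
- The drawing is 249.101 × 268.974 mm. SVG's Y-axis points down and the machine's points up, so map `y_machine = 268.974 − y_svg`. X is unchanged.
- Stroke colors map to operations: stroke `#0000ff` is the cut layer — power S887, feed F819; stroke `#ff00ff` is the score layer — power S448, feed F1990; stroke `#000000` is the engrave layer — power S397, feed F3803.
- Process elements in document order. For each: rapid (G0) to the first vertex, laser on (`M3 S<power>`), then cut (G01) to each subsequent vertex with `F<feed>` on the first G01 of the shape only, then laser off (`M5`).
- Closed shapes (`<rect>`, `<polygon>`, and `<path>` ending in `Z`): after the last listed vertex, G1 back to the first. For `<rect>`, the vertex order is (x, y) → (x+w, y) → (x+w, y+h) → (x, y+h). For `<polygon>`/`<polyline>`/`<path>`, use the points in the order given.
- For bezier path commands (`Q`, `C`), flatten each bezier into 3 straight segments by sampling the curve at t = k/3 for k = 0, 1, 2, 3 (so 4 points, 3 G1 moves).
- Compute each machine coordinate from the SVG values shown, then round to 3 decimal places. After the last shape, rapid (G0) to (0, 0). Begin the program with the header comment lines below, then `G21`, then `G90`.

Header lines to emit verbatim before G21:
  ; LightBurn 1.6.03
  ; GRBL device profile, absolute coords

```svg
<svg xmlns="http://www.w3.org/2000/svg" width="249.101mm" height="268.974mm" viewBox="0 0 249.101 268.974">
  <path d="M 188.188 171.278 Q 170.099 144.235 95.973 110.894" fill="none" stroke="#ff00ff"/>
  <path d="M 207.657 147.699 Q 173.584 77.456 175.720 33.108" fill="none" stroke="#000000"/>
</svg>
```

1 u = 1 mm; y_m = 268.974 − y.

[1] `<path>` quadratic bezier, #ff00ff→score S448 F1990: (188.188,97.696) → (169.902,116.424) → (139.164,136.552) → (95.973,158.080)

[2] `<path>` quadratic bezier, #000000→engrave S397 F3803: (207.657,121.275) → (188.965,165.226) → (178.319,203.423) → (175.720,235.866)

; LightBurn 1.6.03
; GRBL device profile, absolute coords
G21
G90
G0 X188.188 Y97.696
M3 S448
G01 X169.902 Y116.424 F1990
G01 X139.164 Y136.552
G01 X95.973 Y158.080
M5
G0 X207.657 Y121.275
M3 S397
G01 X188.965 Y165.226 F3803
G01 X178.319 Y203.423
G01 X175.720 Y235.866
M5
G0 X0.000 Y0.000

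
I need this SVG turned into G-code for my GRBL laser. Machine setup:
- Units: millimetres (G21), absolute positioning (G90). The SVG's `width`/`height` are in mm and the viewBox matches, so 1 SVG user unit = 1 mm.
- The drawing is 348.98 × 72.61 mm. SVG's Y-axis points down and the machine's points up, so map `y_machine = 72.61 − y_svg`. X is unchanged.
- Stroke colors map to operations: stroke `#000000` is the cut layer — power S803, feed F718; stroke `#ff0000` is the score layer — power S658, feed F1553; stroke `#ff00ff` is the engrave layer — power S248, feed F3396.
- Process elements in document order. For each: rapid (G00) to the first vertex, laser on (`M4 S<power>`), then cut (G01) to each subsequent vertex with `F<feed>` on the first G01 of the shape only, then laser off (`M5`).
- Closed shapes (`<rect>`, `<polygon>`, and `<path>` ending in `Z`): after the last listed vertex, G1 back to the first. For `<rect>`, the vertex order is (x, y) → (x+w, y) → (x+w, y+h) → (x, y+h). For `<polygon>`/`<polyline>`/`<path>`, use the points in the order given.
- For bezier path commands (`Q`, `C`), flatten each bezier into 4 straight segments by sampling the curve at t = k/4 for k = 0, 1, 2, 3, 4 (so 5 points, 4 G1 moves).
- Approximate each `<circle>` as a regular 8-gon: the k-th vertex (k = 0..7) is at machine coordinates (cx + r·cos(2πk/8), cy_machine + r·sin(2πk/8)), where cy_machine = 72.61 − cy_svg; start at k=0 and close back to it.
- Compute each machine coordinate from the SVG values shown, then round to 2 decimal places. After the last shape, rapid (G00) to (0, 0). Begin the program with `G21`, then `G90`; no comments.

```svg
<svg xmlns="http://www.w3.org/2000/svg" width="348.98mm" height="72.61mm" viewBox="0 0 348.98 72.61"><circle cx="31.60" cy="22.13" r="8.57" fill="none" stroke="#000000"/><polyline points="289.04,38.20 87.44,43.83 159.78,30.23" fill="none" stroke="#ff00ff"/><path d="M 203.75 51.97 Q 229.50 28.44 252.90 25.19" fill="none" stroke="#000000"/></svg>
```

G21
G90
G00 X40.17 Y50.48
M4 S803
G01 X37.66 Y56.54 F718
G01 X31.60 Y59.05
G01 X25.54 Y56.54
G01 X23.03 Y50.48
G01 X25.54 Y44.42
G01 X31.60 Y41.91
G01 X37.66 Y44.42
G01 X40.17 Y50.48
M5
G00 X289.04 Y34.41
M4 S248
G01 X87.44 Y28.78 F3396
G01 X159.78 Y42.38
M5
G00 X203.75 Y20.64
M4 S803
G01 X216.48 Y31.14 F718
G01 X228.91 Y39.10
G01 X241.05 Y44.53
G01 X252.90 Y47.42
M5
G00 X0.00 Y0.00

Since the viewBox matches the mm dimensions, user units are millimetres directly. The only transform is the Y-flip y_m = 72.61 − y_svg.

Shape 1 is a circle drawn with `<circle>`. Its stroke #000000 means cut at S803, F718. After flipping Y the toolpath is (40.17,50.48) → (37.66,56.54) → (31.60,59.05) → (25.54,56.54) → (23.03,50.48) → (25.54,44.42) → (31.60,41.91) → (37.66,44.42) → (40.17,50.48), returning to the start.

Shape 2 is a open polyline drawn with `<polyline>`. Its stroke #ff00ff means engrave at S248, F3396. After flipping Y the toolpath is (289.04,34.41) → (87.44,28.78) → (159.78,42.38).

Shape 3 is a quadratic bezier drawn with `<path>`. Its stroke #000000 means cut at S803, F718. After flipping Y the toolpath is (203.75,20.64) → (216.48,31.14) → (228.91,39.10) → (241.05,44.53) → (252.90,47.42).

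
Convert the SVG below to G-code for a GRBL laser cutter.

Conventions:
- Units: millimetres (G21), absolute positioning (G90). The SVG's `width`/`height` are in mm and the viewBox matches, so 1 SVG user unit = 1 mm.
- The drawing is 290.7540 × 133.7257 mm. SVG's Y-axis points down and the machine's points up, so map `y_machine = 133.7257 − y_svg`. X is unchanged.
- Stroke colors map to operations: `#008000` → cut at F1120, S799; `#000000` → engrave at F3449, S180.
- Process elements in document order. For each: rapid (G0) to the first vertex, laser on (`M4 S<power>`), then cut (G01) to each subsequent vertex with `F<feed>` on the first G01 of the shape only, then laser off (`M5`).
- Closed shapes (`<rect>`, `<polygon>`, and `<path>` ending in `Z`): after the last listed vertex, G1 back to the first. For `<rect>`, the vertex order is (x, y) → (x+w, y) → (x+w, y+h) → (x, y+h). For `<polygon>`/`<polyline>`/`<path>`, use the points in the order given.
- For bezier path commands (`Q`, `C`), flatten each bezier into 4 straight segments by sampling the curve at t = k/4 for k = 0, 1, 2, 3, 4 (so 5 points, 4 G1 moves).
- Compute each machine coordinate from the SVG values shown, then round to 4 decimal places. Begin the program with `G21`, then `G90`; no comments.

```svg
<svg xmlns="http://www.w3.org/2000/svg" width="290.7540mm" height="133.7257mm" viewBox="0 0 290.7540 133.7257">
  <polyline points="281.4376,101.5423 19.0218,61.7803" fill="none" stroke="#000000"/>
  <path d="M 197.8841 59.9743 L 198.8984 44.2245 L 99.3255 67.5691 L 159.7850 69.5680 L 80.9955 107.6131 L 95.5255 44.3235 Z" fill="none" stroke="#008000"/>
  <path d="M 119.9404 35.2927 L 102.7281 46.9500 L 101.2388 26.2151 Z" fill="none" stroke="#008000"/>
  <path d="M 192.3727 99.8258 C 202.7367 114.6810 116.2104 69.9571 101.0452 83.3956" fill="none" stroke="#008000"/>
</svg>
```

Since the viewBox matches the mm dimensions, user units are millimetres directly. The only transform is the Y-flip y_m = 133.7257 − y_svg.

Shape 1 is a line segment drawn with `<polyline>`. Its stroke #000000 means engrave at S180, F3449. After flipping Y the toolpath is (281.4376,32.1834) → (19.0218,71.9454).

Shape 2 is a closed polygon drawn with `<path>`. Its stroke #008000 means cut at S799, F1120. After flipping Y the toolpath is (197.8841,73.7514) → (198.8984,89.5012) → (99.3255,66.1566) → (159.7850,64.1577) → (80.9955,26.1126) → (95.5255,89.4022) → (197.8841,73.7514), returning to the start.

Shape 3 is a regular polygon drawn with `<path>`. Its stroke #008000 means cut at S799, F1120. After flipping Y the toolpath is (119.9404,98.4330) → (102.7281,86.7757) → (101.2388,107.5106) → (119.9404,98.4330), returning to the start.

Shape 4 is a cubic bezier drawn with `<path>`. Its stroke #008000 means cut at S799, F1120. After flipping Y the toolpath is (192.3727,33.8999) → (184.6077,32.0899) → (156.2824,41.5837) → (123.1704,51.3432) → (101.0452,50.3301).

G21
G90
G0 X281.4376 Y32.1834
M4 S180
G01 X19.0218 Y71.9454 F3449
M5
G0 X197.8841 Y73.7514
M4 S799
G01 X198.8984 Y89.5012 F1120
G01 X99.3255 Y66.1566
G01 X159.7850 Y64.1577
G01 X80.9955 Y26.1126
G01 X95.5255 Y89.4022
G01 X197.8841 Y73.7514
M5
G0 X119.9404 Y98.4330
M4 S799
G01 X102.7281 Y86.7757 F1120
G01 X101.2388 Y107.5106
G01 X119.9404 Y98.4330
M5
G0 X192.3727 Y33.8999
M4 S799
G01 X184.6077 Y32.0899 F1120
G01 X156.2824 Y41.5837
G01 X123.1704 Y51.3432
G01 X101.0452 Y50.3301
M5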